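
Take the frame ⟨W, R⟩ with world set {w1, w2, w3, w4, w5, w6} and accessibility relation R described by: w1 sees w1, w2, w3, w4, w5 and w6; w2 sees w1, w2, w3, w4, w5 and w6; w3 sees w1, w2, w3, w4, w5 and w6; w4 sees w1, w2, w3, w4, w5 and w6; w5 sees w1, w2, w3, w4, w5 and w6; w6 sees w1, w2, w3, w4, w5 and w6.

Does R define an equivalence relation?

Yes

Reflexive: yes — every world is R-related to itself.
Symmetric: yes — every pair in R has its reverse in R.
Transitive: yes — every two-step R-path is closed by a direct edge.
So R is an equivalence relation.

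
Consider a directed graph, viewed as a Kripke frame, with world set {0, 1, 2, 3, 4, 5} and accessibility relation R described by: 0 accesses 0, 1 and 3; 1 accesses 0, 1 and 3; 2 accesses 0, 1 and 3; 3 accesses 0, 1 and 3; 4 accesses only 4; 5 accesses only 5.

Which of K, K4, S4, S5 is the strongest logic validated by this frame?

Transitive (axiom 4): yes — every two-step R-path is closed by a direct edge.
Reflexive (axiom T): no — 2 is not related to itself.
Euclidean (axiom 5): yes — any two successors of a common world are R-related.
So F validates K, K4; S4 would additionally require R to be reflexive. The strongest is K4.

K4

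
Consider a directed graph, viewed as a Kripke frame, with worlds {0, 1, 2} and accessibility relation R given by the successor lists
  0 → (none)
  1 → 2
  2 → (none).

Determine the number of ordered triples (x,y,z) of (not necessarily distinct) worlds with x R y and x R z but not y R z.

Enumerating: (1,2,2).

1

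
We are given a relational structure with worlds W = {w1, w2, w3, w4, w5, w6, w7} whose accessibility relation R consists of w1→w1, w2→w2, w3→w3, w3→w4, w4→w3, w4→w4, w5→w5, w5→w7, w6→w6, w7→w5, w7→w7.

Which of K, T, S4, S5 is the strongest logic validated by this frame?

S5

Reflexive (axiom T): yes — every world is R-related to itself.
Transitive (axiom 4): yes — every two-step R-path is closed by a direct edge.
Euclidean (axiom 5): yes — any two successors of a common world are R-related.
So F validates K, T, S4, S5. The strongest is S5.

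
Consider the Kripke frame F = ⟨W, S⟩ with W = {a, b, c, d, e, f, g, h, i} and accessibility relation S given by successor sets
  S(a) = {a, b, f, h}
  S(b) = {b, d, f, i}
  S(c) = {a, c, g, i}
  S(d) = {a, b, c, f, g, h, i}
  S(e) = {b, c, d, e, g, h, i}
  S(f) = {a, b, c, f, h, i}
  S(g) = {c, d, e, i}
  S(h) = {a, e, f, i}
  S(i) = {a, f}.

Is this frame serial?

Yes

Serial: yes — every world has a successor (e.g. a S a).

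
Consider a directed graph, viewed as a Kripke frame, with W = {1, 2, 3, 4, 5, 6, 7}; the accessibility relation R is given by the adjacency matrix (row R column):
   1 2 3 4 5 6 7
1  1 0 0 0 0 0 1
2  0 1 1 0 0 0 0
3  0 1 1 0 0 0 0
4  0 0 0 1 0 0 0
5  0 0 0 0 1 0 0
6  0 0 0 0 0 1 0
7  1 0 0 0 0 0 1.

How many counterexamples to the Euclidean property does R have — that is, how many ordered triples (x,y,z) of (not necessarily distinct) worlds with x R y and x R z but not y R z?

0

R is Euclidean; there are no such tuples.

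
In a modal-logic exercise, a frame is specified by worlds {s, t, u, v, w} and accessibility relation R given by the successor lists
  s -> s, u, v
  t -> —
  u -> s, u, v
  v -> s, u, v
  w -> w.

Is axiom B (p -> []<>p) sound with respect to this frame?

Axiom B corresponds to the accessibility relation being symmetric.
Symmetric: yes — every pair in R has its reverse in R.

Yes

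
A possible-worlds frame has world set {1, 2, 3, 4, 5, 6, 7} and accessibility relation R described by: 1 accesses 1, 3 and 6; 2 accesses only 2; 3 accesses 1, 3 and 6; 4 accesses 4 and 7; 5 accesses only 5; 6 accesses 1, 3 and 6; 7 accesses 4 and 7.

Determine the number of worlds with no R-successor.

0

R is serial; there are no such worlds.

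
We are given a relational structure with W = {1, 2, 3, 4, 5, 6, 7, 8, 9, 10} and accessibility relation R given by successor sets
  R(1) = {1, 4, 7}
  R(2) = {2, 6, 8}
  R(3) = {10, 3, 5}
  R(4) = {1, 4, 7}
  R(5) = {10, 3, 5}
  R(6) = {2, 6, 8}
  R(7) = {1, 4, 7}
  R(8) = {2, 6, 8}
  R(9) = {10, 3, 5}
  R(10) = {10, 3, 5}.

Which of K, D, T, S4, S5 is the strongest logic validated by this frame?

Serial (axiom D): yes — every world has a successor (e.g. 1 R 1).
Reflexive (axiom T): no — 9 is not related to itself.
Transitive (axiom 4): yes — every two-step R-path is closed by a direct edge.
Euclidean (axiom 5): yes — any two successors of a common world are R-related.
So F validates K, D; T would additionally require R to be reflexive. The strongest is D.

D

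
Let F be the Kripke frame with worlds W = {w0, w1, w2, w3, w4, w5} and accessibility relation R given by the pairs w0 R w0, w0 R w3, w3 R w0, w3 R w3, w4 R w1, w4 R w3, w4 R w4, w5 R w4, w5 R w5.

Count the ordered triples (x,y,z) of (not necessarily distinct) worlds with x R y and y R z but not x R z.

Enumerating: (w4,w3,w0), (w5,w4,w1), (w5,w4,w3).

3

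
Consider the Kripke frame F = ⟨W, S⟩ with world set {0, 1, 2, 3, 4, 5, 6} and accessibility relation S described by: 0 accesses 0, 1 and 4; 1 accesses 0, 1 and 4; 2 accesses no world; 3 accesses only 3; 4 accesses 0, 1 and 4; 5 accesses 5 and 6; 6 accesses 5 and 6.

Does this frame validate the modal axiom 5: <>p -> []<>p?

Axiom 5 corresponds to the accessibility relation being Euclidean.
Euclidean: yes — any two successors of a common world are S-related.

Yes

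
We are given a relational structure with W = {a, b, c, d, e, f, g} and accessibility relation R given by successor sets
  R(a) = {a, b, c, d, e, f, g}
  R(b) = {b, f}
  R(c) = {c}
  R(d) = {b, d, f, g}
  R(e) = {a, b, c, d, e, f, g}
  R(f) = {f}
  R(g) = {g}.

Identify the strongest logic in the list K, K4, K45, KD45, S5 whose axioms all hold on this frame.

K4

Transitive (axiom 4): yes — every two-step R-path is closed by a direct edge.
Euclidean (axiom 5): no — a R b and a R c, but not b R c.
Serial (axiom D): yes — every world has a successor (e.g. a R a).
Reflexive (axiom T): yes — every world is R-related to itself.
So F validates K, K4; K45 would additionally require R to be Euclidean. The strongest is K4.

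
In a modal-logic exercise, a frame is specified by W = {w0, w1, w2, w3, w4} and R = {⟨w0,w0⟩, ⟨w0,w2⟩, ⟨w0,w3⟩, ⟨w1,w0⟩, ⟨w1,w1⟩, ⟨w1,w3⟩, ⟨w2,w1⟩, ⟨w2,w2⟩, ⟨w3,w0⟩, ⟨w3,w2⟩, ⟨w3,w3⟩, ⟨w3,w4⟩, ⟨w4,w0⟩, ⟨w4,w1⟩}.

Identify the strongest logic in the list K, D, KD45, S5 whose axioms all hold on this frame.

Serial (axiom D): yes — every world has a successor (e.g. w0 R w0).
Euclidean (axiom 5): no — w0 R w2 and w0 R w3, but not w2 R w3.
Transitive (axiom 4): no — w0 R w2 and w2 R w1, but not w0 R w1.
Reflexive (axiom T): no — w4 is not related to itself.
So F validates K, D; KD45 would additionally require R to be Euclidean and transitive. The strongest is D.

D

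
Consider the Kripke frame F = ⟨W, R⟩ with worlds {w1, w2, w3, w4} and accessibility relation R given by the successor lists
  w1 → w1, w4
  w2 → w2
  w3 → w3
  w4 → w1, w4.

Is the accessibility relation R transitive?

Transitive: yes — every two-step R-path is closed by a direct edge.

Yes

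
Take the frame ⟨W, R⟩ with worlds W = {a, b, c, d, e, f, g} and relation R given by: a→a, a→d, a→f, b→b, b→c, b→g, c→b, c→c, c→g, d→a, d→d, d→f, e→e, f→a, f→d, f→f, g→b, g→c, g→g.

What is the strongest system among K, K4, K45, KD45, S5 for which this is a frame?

Transitive (axiom 4): yes — every two-step R-path is closed by a direct edge.
Euclidean (axiom 5): yes — any two successors of a common world are R-related.
Serial (axiom D): yes — every world has a successor (e.g. a R a).
Reflexive (axiom T): yes — every world is R-related to itself.
So F validates K, K4, K45, KD45, S5. The strongest is S5.

S5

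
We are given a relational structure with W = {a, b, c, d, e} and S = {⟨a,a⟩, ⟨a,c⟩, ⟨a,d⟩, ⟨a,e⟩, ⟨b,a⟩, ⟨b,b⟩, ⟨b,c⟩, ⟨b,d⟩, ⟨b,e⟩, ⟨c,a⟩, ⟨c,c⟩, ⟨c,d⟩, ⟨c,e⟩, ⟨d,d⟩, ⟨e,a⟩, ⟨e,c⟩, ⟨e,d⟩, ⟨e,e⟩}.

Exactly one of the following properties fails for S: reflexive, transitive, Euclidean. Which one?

Euclidean

Reflexive: yes — every world is S-related to itself.
Transitive: yes — every two-step S-path is closed by a direct edge.
Euclidean: no — a S d and a S c, but not d S c.
Only Euclidean fails.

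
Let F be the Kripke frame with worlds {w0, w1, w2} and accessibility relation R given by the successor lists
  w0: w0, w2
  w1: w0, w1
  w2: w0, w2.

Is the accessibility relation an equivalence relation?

No

Reflexive: yes — every world is R-related to itself.
Symmetric: no — w1 R w0 but not w0 R w1.
Transitive: no — w1 R w0 and w0 R w2, but not w1 R w2.
So R is not an equivalence relation.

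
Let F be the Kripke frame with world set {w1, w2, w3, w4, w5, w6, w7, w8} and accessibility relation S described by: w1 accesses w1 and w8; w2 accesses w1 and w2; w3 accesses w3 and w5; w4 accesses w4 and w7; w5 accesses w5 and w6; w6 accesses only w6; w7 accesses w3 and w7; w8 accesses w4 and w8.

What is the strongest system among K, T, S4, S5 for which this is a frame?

Reflexive (axiom T): yes — every world is S-related to itself.
Transitive (axiom 4): no — w1 S w8 and w8 S w4, but not w1 S w4.
Euclidean (axiom 5): no — w1 S w8 and w1 S w1, but not w8 S w1.
So F validates K, T; S4 would additionally require S to be transitive. The strongest is T.

T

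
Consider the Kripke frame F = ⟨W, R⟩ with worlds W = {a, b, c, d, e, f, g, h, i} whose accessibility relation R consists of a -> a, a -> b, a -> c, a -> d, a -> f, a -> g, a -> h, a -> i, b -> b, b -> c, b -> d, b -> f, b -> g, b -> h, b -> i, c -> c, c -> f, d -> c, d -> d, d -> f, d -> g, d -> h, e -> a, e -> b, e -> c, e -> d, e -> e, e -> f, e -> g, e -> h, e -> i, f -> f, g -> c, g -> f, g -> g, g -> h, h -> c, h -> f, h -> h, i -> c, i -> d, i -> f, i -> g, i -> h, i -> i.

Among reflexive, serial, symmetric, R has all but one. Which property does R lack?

symmetric

Reflexive: yes — every world is R-related to itself.
Serial: yes — every world has a successor (e.g. a R a).
Symmetric: no — a R b but not b R a.
Only symmetric fails.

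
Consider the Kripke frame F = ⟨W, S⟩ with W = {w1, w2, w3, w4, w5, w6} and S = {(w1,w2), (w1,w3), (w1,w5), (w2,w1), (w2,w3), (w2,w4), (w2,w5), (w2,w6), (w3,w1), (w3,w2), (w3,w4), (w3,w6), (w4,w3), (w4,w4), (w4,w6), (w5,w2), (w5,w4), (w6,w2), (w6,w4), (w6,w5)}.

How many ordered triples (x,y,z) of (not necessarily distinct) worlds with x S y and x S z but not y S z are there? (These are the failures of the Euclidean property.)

Enumerating: (w1,w2,w2), (w1,w3,w3), (w1,w3,w5), (w1,w5,w3), (w1,w5,w5), (w2,w1,w1), (w2,w1,w4), (w2,w1,w6), (w2,w3,w3), (w2,w3,w5), (w2,w4,w1), (w2,w4,w5), … and 24 more.
Total: 36.

36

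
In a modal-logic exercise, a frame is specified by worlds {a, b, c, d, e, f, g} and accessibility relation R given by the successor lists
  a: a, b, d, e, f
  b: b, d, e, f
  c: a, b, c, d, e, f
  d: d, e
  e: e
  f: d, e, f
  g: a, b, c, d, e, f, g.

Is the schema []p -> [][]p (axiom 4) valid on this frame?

Yes

By correspondence theory, 4 is valid on a frame iff R is transitive.
Transitive: yes — every two-step R-path is closed by a direct edge.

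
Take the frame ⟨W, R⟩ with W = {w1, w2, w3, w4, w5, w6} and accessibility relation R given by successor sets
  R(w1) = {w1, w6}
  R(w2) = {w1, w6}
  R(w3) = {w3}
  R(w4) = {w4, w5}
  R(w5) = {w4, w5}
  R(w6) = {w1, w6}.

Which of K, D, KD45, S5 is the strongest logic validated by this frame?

Serial (axiom D): yes — every world has a successor (e.g. w1 R w1).
Euclidean (axiom 5): yes — any two successors of a common world are R-related.
Transitive (axiom 4): yes — every two-step R-path is closed by a direct edge.
Reflexive (axiom T): no — w2 is not related to itself.
So F validates K, D, KD45; S5 would additionally require R to be reflexive. The strongest is KD45.

KD45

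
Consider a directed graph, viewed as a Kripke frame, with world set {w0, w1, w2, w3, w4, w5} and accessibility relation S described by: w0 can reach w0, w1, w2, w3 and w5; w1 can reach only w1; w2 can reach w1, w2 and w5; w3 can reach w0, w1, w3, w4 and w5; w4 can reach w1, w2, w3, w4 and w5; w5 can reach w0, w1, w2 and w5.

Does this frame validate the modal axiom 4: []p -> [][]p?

No

By correspondence theory, 4 is valid on a frame iff S is transitive.
Transitive: no — w0 S w3 and w3 S w4, but not w0 S w4.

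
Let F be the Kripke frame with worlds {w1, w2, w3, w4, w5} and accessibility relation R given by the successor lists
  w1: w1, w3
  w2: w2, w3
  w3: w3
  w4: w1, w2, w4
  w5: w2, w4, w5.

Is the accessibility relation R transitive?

Transitive: no — w4 R w1 and w1 R w3, but not w4 R w3.

No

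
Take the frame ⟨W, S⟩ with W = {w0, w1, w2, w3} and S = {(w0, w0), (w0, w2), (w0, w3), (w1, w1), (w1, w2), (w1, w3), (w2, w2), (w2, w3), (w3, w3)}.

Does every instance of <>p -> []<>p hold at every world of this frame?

No

By correspondence theory, 5 is valid on a frame iff S is Euclidean.
Euclidean: no — w0 S w3 and w0 S w2, but not w3 S w2.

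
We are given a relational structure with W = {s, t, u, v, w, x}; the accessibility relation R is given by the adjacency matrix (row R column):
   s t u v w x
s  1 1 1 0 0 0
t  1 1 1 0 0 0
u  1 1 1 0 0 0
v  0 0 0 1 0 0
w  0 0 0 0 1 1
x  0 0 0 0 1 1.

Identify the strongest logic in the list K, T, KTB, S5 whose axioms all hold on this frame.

Reflexive (axiom T): yes — every world is R-related to itself.
Symmetric (axiom B): yes — every pair in R has its reverse in R.
Euclidean (axiom 5): yes — any two successors of a common world are R-related.
So F validates K, T, KTB, S5. The strongest is S5.

S5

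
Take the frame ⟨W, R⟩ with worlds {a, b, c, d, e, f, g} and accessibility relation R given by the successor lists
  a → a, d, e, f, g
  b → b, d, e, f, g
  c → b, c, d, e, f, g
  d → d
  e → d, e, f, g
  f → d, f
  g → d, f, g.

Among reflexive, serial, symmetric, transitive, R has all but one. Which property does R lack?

symmetric

Reflexive: yes — every world is R-related to itself.
Serial: yes — every world has a successor (e.g. a R a).
Symmetric: no — a R d but not d R a.
Transitive: yes — every two-step R-path is closed by a direct edge.
Only symmetric fails.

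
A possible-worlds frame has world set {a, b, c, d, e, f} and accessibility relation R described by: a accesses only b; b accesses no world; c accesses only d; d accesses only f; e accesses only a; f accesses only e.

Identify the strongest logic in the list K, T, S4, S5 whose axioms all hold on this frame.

Reflexive (axiom T): no — a is not related to itself.
Transitive (axiom 4): no — c R d and d R f, but not c R f.
Euclidean (axiom 5): no — a R b and a R b, but not b R b.
So F validates K; T would additionally require R to be reflexive. The strongest is K.

K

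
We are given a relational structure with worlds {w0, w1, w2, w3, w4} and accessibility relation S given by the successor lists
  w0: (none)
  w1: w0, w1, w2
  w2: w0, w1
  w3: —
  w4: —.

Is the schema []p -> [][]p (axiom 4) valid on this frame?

By correspondence theory, 4 is valid on a frame iff S is transitive.
Transitive: no — w2 S w1 and w1 S w2, but not w2 S w2.

No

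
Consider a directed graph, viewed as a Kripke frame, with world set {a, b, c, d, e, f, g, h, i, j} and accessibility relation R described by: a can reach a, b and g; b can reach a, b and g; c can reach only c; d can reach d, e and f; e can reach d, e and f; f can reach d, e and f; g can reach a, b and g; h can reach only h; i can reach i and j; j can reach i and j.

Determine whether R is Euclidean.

Yes

Euclidean: yes — any two successors of a common world are R-related.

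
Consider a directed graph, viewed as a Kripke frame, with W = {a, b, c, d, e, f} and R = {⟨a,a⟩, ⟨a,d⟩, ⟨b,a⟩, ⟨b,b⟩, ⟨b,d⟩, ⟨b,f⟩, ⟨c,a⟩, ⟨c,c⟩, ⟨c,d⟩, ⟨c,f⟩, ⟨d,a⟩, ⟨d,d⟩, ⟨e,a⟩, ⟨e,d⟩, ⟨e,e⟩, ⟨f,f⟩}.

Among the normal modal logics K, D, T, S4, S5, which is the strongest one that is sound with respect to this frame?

Serial (axiom D): yes — every world has a successor (e.g. a R a).
Reflexive (axiom T): yes — every world is R-related to itself.
Transitive (axiom 4): yes — every two-step R-path is closed by a direct edge.
Euclidean (axiom 5): no — b R a and b R f, but not a R f.
So F validates K, D, T, S4; S5 would additionally require R to be Euclidean. The strongest is S4.

S4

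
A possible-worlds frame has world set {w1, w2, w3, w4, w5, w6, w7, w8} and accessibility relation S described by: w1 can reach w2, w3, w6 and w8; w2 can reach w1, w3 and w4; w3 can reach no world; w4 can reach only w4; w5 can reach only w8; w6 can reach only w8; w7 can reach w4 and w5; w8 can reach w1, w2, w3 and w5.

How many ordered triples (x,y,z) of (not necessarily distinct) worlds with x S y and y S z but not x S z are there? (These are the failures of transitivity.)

20

Enumerating: (w1,w2,w1), (w1,w2,w4), (w1,w8,w1), (w1,w8,w5), (w2,w1,w2), (w2,w1,w6), (w2,w1,w8), (w5,w8,w1), (w5,w8,w2), (w5,w8,w3), (w5,w8,w5), (w6,w8,w1), … and 8 more.
Total: 20.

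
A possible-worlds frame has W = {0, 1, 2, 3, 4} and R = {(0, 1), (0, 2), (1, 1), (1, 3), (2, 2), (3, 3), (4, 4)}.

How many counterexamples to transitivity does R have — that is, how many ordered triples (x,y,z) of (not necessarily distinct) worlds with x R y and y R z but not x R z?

1

Enumerating: (0,1,3).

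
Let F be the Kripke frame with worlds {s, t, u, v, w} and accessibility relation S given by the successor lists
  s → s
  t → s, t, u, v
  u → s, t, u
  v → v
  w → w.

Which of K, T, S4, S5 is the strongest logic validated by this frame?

T

Reflexive (axiom T): yes — every world is S-related to itself.
Transitive (axiom 4): no — u S t and t S v, but not u S v.
Euclidean (axiom 5): no — t S s and t S u, but not s S u.
So F validates K, T; S4 would additionally require S to be transitive. The strongest is T.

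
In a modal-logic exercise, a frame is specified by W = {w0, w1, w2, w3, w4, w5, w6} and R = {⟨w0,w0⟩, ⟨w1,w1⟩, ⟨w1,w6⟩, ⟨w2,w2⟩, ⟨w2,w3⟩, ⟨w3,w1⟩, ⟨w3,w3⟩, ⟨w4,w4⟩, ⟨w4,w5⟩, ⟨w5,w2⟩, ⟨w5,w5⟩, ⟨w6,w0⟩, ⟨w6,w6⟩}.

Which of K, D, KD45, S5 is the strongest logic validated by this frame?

D

Serial (axiom D): yes — every world has a successor (e.g. w0 R w0).
Euclidean (axiom 5): no — w1 R w6 and w1 R w1, but not w6 R w1.
Transitive (axiom 4): no — w1 R w6 and w6 R w0, but not w1 R w0.
Reflexive (axiom T): yes — every world is R-related to itself.
So F validates K, D; KD45 would additionally require R to be Euclidean and transitive. The strongest is D.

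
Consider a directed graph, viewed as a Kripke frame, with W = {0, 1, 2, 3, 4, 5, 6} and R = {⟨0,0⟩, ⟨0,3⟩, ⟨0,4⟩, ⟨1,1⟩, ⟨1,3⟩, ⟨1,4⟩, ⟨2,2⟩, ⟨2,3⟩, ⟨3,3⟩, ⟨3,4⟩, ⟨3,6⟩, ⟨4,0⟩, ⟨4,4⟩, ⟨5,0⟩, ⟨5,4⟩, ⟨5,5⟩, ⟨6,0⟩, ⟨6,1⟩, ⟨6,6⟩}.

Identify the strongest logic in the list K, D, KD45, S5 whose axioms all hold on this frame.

D

Serial (axiom D): yes — every world has a successor (e.g. 0 R 0).
Euclidean (axiom 5): no — 0 R 4 and 0 R 3, but not 4 R 3.
Transitive (axiom 4): no — 0 R 3 and 3 R 6, but not 0 R 6.
Reflexive (axiom T): yes — every world is R-related to itself.
So F validates K, D; KD45 would additionally require R to be Euclidean and transitive. The strongest is D.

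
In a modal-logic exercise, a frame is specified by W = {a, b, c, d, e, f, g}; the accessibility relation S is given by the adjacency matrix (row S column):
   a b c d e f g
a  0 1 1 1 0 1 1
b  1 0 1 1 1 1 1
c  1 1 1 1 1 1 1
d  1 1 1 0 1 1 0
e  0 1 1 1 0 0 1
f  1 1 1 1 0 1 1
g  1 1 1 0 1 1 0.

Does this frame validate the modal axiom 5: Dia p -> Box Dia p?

The schema 5 characterises exactly the Euclidean frames.
Euclidean: no — a S d and a S g, but not d S g.

No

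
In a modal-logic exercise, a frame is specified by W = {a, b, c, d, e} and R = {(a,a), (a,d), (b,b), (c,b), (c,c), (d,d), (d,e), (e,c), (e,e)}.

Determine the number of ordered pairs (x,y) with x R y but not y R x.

Enumerating: (a,d), (c,b), (d,e), (e,c).

4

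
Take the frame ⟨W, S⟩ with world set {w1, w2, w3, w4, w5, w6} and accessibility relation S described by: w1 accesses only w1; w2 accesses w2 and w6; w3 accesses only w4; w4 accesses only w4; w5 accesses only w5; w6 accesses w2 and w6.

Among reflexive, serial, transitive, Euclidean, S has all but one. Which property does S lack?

Reflexive: no — w3 is not related to itself.
Serial: yes — every world has a successor (e.g. w1 S w1).
Transitive: yes — every two-step S-path is closed by a direct edge.
Euclidean: yes — any two successors of a common world are S-related.
Only reflexive fails.

reflexive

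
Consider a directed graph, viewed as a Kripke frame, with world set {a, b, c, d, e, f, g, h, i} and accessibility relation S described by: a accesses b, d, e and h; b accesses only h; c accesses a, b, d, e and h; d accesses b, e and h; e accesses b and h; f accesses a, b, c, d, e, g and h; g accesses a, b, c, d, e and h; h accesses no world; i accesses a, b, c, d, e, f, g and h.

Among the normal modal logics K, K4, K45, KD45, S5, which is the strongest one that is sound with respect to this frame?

K4

Transitive (axiom 4): yes — every two-step S-path is closed by a direct edge.
Euclidean (axiom 5): no — a S b and a S d, but not b S d.
Serial (axiom D): no — h has no S-successor.
Reflexive (axiom T): no — a is not related to itself.
So F validates K, K4; K45 would additionally require S to be Euclidean. The strongest is K4.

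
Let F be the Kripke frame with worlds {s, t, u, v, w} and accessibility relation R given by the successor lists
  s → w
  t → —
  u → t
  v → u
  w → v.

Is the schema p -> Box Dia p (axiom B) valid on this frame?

By correspondence theory, B is valid on a frame iff R is symmetric.
Symmetric: no — s R w but not w R s.

No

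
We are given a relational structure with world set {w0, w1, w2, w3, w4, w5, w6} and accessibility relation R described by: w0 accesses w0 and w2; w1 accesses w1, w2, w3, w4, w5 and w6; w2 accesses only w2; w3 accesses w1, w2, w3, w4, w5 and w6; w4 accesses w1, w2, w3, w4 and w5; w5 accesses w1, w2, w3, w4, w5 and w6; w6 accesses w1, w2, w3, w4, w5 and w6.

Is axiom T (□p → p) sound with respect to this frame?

The schema T characterises exactly the reflexive frames.
Reflexive: yes — every world is R-related to itself.

Yes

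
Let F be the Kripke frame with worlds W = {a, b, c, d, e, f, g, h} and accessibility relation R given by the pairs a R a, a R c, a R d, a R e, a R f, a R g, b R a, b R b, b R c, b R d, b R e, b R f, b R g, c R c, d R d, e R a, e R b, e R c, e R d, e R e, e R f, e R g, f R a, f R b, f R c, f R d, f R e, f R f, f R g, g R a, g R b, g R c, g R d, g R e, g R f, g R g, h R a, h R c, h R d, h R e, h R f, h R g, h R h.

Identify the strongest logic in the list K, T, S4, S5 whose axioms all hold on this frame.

Reflexive (axiom T): yes — every world is R-related to itself.
Transitive (axiom 4): no — a R e and e R b, but not a R b.
Euclidean (axiom 5): no — a R c and a R d, but not c R d.
So F validates K, T; S4 would additionally require R to be transitive. The strongest is T.

T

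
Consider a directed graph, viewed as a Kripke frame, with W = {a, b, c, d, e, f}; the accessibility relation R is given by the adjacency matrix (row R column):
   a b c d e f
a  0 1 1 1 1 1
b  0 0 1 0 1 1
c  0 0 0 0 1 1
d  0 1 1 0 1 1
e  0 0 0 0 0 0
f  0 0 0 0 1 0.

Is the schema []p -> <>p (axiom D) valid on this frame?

The schema D characterises exactly the serial frames.
Serial: no — e has no R-successor.

No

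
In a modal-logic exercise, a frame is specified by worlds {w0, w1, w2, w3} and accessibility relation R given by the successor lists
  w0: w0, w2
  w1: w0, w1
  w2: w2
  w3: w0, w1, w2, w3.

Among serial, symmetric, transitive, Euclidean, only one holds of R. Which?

Serial: yes — every world has a successor (e.g. w0 R w0).
Symmetric: no — w0 R w2 but not w2 R w0.
Transitive: no — w1 R w0 and w0 R w2, but not w1 R w2.
Euclidean: no — w3 R w0 and w3 R w1, but not w0 R w1.
Only serial holds.

serial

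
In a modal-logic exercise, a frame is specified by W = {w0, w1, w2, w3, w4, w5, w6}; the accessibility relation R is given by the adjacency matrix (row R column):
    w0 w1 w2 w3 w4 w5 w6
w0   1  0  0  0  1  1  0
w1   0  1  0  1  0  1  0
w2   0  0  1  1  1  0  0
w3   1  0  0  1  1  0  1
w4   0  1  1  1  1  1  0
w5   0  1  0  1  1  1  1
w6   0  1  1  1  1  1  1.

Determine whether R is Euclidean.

Euclidean: no — w1 R w3 and w1 R w5, but not w3 R w5.

No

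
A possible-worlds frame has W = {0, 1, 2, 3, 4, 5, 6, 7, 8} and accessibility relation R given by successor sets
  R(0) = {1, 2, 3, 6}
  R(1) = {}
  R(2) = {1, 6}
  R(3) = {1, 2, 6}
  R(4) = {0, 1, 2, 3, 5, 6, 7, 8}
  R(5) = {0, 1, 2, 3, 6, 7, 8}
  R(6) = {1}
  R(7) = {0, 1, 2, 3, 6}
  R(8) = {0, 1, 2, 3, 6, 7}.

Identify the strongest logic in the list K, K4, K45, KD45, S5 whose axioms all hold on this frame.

Transitive (axiom 4): yes — every two-step R-path is closed by a direct edge.
Euclidean (axiom 5): no — 0 R 1 and 0 R 2, but not 1 R 2.
Serial (axiom D): no — 1 has no R-successor.
Reflexive (axiom T): no — 0 is not related to itself.
So F validates K, K4; K45 would additionally require R to be Euclidean. The strongest is K4.

K4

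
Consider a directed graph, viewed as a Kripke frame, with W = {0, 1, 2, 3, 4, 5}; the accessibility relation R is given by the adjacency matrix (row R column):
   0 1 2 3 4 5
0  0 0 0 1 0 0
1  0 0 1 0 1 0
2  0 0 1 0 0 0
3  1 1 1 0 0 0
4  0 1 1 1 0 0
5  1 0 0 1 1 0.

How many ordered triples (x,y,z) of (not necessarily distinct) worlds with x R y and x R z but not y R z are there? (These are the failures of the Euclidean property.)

Enumerating: (0,3,3), (1,2,4), (1,4,4), (3,0,0), (3,0,1), (3,0,2), (3,1,0), (3,1,1), (3,2,0), (3,2,1), (4,1,1), (4,1,3), … and 9 more.
Total: 21.

21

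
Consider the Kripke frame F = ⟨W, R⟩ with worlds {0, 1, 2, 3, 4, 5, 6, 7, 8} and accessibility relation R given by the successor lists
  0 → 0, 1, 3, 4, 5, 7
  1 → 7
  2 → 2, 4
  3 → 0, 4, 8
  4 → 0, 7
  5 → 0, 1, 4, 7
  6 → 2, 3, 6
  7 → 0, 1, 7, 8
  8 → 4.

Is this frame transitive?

Transitive: no — 0 R 3 and 3 R 8, but not 0 R 8.

No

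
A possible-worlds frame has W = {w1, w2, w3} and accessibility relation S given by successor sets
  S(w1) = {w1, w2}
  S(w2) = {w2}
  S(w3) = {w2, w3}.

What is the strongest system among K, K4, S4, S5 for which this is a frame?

Transitive (axiom 4): yes — every two-step S-path is closed by a direct edge.
Reflexive (axiom T): yes — every world is S-related to itself.
Euclidean (axiom 5): no — w1 S w2 and w1 S w1, but not w2 S w1.
So F validates K, K4, S4; S5 would additionally require S to be Euclidean. The strongest is S4.

S4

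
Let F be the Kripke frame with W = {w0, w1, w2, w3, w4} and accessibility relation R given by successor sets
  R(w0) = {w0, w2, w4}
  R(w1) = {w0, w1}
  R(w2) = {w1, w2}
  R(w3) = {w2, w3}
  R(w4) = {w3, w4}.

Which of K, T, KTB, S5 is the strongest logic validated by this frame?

T

Reflexive (axiom T): yes — every world is R-related to itself.
Symmetric (axiom B): no — w0 R w2 but not w2 R w0.
Euclidean (axiom 5): no — w0 R w2 and w0 R w4, but not w2 R w4.
So F validates K, T; KTB would additionally require R to be symmetric. The strongest is T.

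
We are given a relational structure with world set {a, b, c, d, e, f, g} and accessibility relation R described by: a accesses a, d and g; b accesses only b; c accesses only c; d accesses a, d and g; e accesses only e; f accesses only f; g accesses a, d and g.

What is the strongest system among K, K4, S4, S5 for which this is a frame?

Transitive (axiom 4): yes — every two-step R-path is closed by a direct edge.
Reflexive (axiom T): yes — every world is R-related to itself.
Euclidean (axiom 5): yes — any two successors of a common world are R-related.
So F validates K, K4, S4, S5. The strongest is S5.

S5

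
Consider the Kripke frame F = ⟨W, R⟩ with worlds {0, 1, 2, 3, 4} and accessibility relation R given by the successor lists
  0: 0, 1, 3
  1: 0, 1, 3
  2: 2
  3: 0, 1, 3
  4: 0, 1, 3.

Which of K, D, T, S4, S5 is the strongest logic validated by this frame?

D

Serial (axiom D): yes — every world has a successor (e.g. 0 R 0).
Reflexive (axiom T): no — 4 is not related to itself.
Transitive (axiom 4): yes — every two-step R-path is closed by a direct edge.
Euclidean (axiom 5): yes — any two successors of a common world are R-related.
So F validates K, D; T would additionally require R to be reflexive. The strongest is D.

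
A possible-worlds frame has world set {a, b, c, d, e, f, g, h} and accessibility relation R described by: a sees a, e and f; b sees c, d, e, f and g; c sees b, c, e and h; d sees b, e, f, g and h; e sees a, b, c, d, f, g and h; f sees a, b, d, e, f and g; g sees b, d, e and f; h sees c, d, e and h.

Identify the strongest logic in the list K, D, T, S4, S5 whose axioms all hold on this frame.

D

Serial (axiom D): yes — every world has a successor (e.g. a R a).
Reflexive (axiom T): no — b is not related to itself.
Transitive (axiom 4): no — a R e and e R b, but not a R b.
Euclidean (axiom 5): no — b R c and b R d, but not c R d.
So F validates K, D; T would additionally require R to be reflexive. The strongest is D.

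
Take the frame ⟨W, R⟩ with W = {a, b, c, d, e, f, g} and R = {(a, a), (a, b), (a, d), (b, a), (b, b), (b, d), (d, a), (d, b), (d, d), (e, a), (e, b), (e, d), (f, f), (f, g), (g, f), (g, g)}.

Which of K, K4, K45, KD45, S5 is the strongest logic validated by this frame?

K45

Transitive (axiom 4): yes — every two-step R-path is closed by a direct edge.
Euclidean (axiom 5): yes — any two successors of a common world are R-related.
Serial (axiom D): no — c has no R-successor.
Reflexive (axiom T): no — c is not related to itself.
So F validates K, K4, K45; KD45 would additionally require R to be serial. The strongest is K45.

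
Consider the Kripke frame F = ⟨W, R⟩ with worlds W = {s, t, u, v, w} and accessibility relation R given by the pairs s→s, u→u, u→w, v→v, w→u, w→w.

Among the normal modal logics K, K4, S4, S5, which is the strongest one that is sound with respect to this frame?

Transitive (axiom 4): yes — every two-step R-path is closed by a direct edge.
Reflexive (axiom T): no — t is not related to itself.
Euclidean (axiom 5): yes — any two successors of a common world are R-related.
So F validates K, K4; S4 would additionally require R to be reflexive. The strongest is K4.

K4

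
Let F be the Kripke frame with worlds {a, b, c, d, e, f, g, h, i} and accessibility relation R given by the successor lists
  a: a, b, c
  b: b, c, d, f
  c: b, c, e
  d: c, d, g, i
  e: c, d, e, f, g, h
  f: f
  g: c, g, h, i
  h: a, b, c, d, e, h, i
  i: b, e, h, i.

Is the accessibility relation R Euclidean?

Euclidean: no — b R c and b R d, but not c R d.

No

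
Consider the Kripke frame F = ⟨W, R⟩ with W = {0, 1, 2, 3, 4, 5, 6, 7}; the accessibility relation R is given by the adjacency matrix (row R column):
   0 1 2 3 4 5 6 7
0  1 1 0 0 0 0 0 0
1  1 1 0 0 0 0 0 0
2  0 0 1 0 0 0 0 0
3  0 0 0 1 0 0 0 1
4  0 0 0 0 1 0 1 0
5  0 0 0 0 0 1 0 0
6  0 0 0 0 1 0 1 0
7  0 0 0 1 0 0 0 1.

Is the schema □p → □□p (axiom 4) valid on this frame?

Yes

Axiom 4 corresponds to the accessibility relation being transitive.
Transitive: yes — every two-step R-path is closed by a direct edge.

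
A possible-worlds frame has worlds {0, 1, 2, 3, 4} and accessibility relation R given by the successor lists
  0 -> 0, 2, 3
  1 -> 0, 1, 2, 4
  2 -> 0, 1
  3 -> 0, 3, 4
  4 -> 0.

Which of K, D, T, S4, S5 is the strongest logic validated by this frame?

D

Serial (axiom D): yes — every world has a successor (e.g. 0 R 0).
Reflexive (axiom T): no — 2 is not related to itself.
Transitive (axiom 4): no — 0 R 2 and 2 R 1, but not 0 R 1.
Euclidean (axiom 5): no — 0 R 2 and 0 R 3, but not 2 R 3.
So F validates K, D; T would additionally require R to be reflexive. The strongest is D.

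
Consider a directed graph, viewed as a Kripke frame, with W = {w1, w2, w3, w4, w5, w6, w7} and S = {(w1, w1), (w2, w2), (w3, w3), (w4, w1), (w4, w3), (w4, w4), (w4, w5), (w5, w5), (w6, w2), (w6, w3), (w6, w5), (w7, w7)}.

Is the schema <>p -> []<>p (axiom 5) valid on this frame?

The schema 5 characterises exactly the Euclidean frames.
Euclidean: no — w4 S w1 and w4 S w3, but not w1 S w3.

No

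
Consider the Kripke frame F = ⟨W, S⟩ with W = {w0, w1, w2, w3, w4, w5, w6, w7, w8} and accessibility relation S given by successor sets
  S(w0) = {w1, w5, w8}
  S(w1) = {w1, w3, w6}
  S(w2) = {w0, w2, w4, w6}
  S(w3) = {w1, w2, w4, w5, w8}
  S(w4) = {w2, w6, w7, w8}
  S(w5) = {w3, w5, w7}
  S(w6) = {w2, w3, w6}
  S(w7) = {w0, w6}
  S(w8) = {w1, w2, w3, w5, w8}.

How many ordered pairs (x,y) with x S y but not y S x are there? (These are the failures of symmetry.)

Enumerating: (w0,w1), (w0,w5), (w0,w8), (w1,w6), (w2,w0), (w3,w2), (w3,w4), (w4,w6), (w4,w7), (w4,w8), (w5,w7), (w6,w3), (w7,w0), (w7,w6), (w8,w1), (w8,w2), (w8,w5).

17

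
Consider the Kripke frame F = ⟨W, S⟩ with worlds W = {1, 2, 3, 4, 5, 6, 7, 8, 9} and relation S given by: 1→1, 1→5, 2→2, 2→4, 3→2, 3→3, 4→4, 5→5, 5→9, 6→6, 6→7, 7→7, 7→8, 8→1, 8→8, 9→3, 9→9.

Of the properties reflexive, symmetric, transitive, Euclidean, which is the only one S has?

Reflexive: yes — every world is S-related to itself.
Symmetric: no — 1 S 5 but not 5 S 1.
Transitive: no — 1 S 5 and 5 S 9, but not 1 S 9.
Euclidean: no — 1 S 5 and 1 S 1, but not 5 S 1.
Only reflexive holds.

reflexive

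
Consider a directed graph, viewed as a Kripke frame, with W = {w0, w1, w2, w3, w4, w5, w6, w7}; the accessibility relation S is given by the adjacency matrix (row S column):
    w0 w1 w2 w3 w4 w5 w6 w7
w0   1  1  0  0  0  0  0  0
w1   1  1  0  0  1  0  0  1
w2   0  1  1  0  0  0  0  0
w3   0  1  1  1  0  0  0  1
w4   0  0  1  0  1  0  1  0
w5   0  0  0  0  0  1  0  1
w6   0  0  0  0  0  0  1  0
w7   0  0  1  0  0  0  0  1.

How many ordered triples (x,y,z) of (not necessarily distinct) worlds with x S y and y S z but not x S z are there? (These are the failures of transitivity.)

13

Enumerating: (w0,w1,w4), (w0,w1,w7), (w1,w4,w2), (w1,w4,w6), (w1,w7,w2), (w2,w1,w0), (w2,w1,w4), (w2,w1,w7), (w3,w1,w0), (w3,w1,w4), (w4,w2,w1), (w5,w7,w2), (w7,w2,w1).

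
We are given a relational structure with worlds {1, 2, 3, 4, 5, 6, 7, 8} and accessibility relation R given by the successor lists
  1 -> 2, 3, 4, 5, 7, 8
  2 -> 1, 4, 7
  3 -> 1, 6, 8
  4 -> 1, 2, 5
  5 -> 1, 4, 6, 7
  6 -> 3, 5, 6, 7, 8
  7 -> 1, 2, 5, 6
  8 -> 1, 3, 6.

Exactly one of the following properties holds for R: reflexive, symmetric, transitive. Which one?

Reflexive: no — 1 is not related to itself.
Symmetric: yes — every pair in R has its reverse in R.
Transitive: no — 1 R 3 and 3 R 6, but not 1 R 6.
Only symmetric holds.

symmetric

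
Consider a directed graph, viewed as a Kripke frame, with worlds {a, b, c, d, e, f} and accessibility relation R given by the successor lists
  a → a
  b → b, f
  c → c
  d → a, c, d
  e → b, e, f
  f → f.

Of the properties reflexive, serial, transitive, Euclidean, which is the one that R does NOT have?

Euclidean

Reflexive: yes — every world is R-related to itself.
Serial: yes — every world has a successor (e.g. a R a).
Transitive: yes — every two-step R-path is closed by a direct edge.
Euclidean: no — d R a and d R c, but not a R c.
Only Euclidean fails.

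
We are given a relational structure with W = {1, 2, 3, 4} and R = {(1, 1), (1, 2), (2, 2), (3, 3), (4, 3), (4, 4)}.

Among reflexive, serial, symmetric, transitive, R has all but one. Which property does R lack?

Reflexive: yes — every world is R-related to itself.
Serial: yes — every world has a successor (e.g. 1 R 1).
Symmetric: no — 1 R 2 but not 2 R 1.
Transitive: yes — every two-step R-path is closed by a direct edge.
Only symmetric fails.

symmetric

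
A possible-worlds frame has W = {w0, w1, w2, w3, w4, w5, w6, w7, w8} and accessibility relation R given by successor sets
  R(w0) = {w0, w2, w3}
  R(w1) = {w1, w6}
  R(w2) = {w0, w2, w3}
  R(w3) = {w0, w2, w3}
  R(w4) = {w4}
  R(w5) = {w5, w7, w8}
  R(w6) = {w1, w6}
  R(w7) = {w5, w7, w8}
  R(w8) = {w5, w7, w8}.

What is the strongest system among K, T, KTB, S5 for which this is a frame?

Reflexive (axiom T): yes — every world is R-related to itself.
Symmetric (axiom B): yes — every pair in R has its reverse in R.
Euclidean (axiom 5): yes — any two successors of a common world are R-related.
So F validates K, T, KTB, S5. The strongest is S5.

S5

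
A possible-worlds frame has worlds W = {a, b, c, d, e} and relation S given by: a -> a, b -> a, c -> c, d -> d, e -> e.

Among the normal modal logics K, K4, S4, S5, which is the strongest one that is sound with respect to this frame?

K4

Transitive (axiom 4): yes — every two-step S-path is closed by a direct edge.
Reflexive (axiom T): no — b is not related to itself.
Euclidean (axiom 5): yes — any two successors of a common world are S-related.
So F validates K, K4; S4 would additionally require S to be reflexive. The strongest is K4.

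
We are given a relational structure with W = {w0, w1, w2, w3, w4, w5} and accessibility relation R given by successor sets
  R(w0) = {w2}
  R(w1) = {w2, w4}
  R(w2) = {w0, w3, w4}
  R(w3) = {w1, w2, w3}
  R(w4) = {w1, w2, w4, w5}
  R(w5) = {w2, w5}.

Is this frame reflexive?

No

Reflexive: no — w0 is not related to itself.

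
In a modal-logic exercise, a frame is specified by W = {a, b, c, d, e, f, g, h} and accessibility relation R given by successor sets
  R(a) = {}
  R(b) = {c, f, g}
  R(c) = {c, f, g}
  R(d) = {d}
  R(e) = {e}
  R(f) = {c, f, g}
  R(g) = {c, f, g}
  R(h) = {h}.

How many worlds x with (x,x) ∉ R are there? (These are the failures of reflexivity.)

2

Enumerating: a, b.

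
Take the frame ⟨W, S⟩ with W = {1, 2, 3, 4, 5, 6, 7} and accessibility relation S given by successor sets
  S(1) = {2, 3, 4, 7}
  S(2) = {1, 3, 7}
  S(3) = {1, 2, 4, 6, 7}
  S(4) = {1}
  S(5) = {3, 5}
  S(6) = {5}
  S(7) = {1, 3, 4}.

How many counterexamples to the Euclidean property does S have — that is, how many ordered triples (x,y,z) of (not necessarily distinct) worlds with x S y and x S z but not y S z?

Enumerating: (1,2,2), (1,2,4), (1,3,3), (1,4,2), (1,4,3), (1,4,4), (1,4,7), (1,7,2), (1,7,7), (2,1,1), (2,3,3), (2,7,7), … and 24 more.
Total: 36.

36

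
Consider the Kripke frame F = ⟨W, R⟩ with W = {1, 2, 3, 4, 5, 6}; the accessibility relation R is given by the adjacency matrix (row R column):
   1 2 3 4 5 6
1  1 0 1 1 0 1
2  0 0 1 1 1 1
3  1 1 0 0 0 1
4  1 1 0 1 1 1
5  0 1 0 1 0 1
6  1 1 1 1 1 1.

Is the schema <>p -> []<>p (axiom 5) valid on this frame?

No

Axiom 5 corresponds to the accessibility relation being Euclidean.
Euclidean: no — 1 R 3 and 1 R 4, but not 3 R 4.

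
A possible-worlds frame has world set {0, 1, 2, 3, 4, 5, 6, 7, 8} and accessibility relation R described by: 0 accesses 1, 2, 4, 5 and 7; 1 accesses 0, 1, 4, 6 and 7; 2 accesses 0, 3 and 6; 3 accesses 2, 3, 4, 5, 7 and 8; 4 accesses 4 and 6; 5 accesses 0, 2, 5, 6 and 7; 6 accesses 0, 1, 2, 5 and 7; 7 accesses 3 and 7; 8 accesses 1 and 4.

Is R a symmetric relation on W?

Symmetric: no — 0 R 4 but not 4 R 0.

No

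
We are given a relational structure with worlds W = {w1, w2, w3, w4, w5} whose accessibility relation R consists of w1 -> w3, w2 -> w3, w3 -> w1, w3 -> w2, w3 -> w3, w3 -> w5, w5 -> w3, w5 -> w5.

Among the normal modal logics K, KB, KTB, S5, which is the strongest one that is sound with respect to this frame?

Symmetric (axiom B): yes — every pair in R has its reverse in R.
Reflexive (axiom T): no — w1 is not related to itself.
Euclidean (axiom 5): no — w3 R w1 and w3 R w2, but not w1 R w2.
So F validates K, KB; KTB would additionally require R to be reflexive. The strongest is KB.

KB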